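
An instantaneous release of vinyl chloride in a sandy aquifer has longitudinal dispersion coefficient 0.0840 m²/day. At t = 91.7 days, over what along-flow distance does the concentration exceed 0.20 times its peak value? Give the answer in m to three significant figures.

14.1 m

The plume is Gaussian with σ = √(2Dt) = √(2 × 0.0840 × 91.7) = 3.925 m.
C/C_peak = exp(−Δx²/(2σ²)) = 0.20 ⇒ Δx = σ·√(−2 ln 0.20) = 3.925 × 1.794 = 7.041 m.
Width = 2Δx = 14.1 m.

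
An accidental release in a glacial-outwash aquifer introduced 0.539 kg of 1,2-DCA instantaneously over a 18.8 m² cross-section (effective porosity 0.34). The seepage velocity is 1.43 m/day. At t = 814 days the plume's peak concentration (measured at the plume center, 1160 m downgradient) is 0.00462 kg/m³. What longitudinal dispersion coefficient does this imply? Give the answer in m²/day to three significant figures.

0.0326 m²/day

At the plume center C_max = M/(n_e·A·√(4πDt)), so D = M²/(4πt·(n_e·A·C_max)²).
n_e·A·C_max = 0.34 × 18.8 × 0.00462 = 0.02953 kg/m.
D = 0.539²/(4π × 814 × 0.02953²) = 0.0326 m²/day.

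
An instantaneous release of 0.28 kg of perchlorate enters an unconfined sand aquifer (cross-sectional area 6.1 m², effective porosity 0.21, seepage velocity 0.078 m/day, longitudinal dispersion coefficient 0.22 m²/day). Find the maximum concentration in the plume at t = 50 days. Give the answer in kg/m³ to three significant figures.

0.0186 kg/m³

The peak of an instantaneous 1D plume sits at x = vt; there the Gaussian factor is 1 and C_max = M/(n_e·A·√(4πDt)), where n_e·A is the pore area the mass is dissolved in.
√(4πDt) = √(4π × 0.22 × 50) = 11.76 m, so C_max = 0.28/(0.21 × 6.1 × 11.76) = 0.0186 kg/m³.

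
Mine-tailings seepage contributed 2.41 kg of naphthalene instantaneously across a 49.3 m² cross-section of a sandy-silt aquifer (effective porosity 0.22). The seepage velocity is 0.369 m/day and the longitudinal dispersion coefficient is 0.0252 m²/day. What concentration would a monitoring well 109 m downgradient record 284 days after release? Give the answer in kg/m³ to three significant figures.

0.0126 kg/m³

For an instantaneous plane source, C(x,t) = M/(n_e·A·√(4πDt)) · exp(−(x−vt)²/(4Dt)), with n_e·A the pore (flow) area.
Plume center vt = 0.369 × 284 = 104.796 m, so the well at 109 m is 4.204 m downgradient of the peak.
√(4πDt) = 9.483 m, giving peak height M/(n_e·A·√(4πDt)) = 2.41/(0.22 × 49.3 × 9.483) = 0.02343 kg/m³.
(x−vt)²/(4Dt) = (4.204)²/(4 × 0.0252 × 284) = 0.6174; exp(−0.6174) = 0.5393.
C = 0.02343 × 0.5393 = 0.0126 kg/m³.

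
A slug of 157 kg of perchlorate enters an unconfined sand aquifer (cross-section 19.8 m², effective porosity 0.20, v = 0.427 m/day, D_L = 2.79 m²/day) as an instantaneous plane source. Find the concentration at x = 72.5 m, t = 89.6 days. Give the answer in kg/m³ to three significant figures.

For an instantaneous plane source, C(x,t) = M/(n_e·A·√(4πDt)) · exp(−(x−vt)²/(4Dt)), with n_e·A the pore (flow) area.
Plume center vt = 0.427 × 89.6 = 38.2592 m, so the well at 72.5 m is 34.2408 m downgradient of the peak.
√(4πDt) = 56.05 m, giving peak height M/(n_e·A·√(4πDt)) = 157/(0.20 × 19.8 × 56.05) = 0.7073 kg/m³.
(x−vt)²/(4Dt) = (34.2408)²/(4 × 2.79 × 89.6) = 1.173; exp(−1.173) = 0.3094.
C = 0.7073 × 0.3094 = 0.219 kg/m³.

0.219 kg/m³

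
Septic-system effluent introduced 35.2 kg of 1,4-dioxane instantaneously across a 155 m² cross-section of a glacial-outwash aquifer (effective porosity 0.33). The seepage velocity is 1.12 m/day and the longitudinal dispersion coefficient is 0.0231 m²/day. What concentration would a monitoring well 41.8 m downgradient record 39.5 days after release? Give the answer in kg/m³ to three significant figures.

For an instantaneous plane source, C(x,t) = M/(n_e·A·√(4πDt)) · exp(−(x−vt)²/(4Dt)), with n_e·A the pore (flow) area.
Plume center vt = 1.12 × 39.5 = 44.24 m, so the well at 41.8 m is 2.44 m upgradient of the peak.
√(4πDt) = 3.386 m, giving peak height M/(n_e·A·√(4πDt)) = 35.2/(0.33 × 155 × 3.386) = 0.2032 kg/m³.
(x−vt)²/(4Dt) = (-2.44)²/(4 × 0.0231 × 39.5) = 1.631; exp(−1.631) = 0.1957.
C = 0.2032 × 0.1957 = 0.0398 kg/m³.

0.0398 kg/m³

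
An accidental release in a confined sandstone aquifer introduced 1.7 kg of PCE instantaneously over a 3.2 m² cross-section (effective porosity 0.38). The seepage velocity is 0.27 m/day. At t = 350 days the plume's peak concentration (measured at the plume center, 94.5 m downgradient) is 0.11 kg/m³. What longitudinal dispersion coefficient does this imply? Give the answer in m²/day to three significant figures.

0.0367 m²/day

At the plume center C_max = M/(n_e·A·√(4πDt)), so D = M²/(4πt·(n_e·A·C_max)²).
n_e·A·C_max = 0.38 × 3.2 × 0.11 = 0.1338 kg/m.
D = 1.7²/(4π × 350 × 0.1338²) = 0.0367 m²/day.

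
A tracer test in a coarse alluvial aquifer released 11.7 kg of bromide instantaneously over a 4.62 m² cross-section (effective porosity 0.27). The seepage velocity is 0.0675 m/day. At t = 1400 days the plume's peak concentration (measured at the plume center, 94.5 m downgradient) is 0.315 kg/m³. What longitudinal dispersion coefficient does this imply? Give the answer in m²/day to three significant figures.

At the plume center C_max = M/(n_e·A·√(4πDt)), so D = M²/(4πt·(n_e·A·C_max)²).
n_e·A·C_max = 0.27 × 4.62 × 0.315 = 0.3929 kg/m.
D = 11.7²/(4π × 1400 × 0.3929²) = 0.0504 m²/day.

0.0504 m²/day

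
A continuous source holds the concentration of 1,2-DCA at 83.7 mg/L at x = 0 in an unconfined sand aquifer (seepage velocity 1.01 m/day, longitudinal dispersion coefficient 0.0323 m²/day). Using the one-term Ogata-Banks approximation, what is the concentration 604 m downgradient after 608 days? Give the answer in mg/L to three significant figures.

For a continuous step input, C/C₀ ≈ ½·erfc((x−vt)/(2√(Dt))).
vt = 1.01 × 608 = 614.08 m and 2√(Dt) = 2√(0.0323 × 608) = 8.863 m.
Argument (x−vt)/(2√(Dt)) = (604 − 614.08)/8.863 = -1.137; ½·erfc(-1.137) = 0.9461.
C = 83.7 × 0.9461 = 79.2 mg/L.

79.2 mg/L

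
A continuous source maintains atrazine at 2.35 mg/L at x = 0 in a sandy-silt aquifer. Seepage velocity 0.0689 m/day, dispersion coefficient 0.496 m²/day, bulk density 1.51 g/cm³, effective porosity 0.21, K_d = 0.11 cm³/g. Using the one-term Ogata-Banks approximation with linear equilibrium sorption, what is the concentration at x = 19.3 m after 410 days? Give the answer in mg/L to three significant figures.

Retardation factor R = 1 + ρ_b·K_d/n = 1 + 1.51 × 0.11/0.21 = 1.791.
Sorption retards both mechanisms: v_R = v/R = 0.03847 m/day, D_R = D/R = 0.2769 m²/day.
v_R·t = 0.03847 × 410 = 15.7727 m; 2√(D_R t) = 21.31 m; argument = (19.3 − 15.7727)/21.31 = 0.1655.
C = C₀ × ½·erfc(0.1655) = 2.35 × 0.4075 = 0.958 mg/L.

0.958 mg/L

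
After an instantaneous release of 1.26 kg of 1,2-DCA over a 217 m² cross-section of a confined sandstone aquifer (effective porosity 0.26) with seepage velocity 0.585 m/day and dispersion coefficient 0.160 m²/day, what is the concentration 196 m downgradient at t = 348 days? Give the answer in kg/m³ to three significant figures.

0.000652 kg/m³

For an instantaneous plane source, C(x,t) = M/(n_e·A·√(4πDt)) · exp(−(x−vt)²/(4Dt)), with n_e·A the pore (flow) area.
Plume center vt = 0.585 × 348 = 203.58 m, so the well at 196 m is 7.58 m upgradient of the peak.
√(4πDt) = 26.45 m, giving peak height M/(n_e·A·√(4πDt)) = 1.26/(0.26 × 217 × 26.45) = 0.0008443 kg/m³.
(x−vt)²/(4Dt) = (-7.58)²/(4 × 0.160 × 348) = 0.2580; exp(−0.2580) = 0.7726.
C = 0.0008443 × 0.7726 = 0.000652 kg/m³.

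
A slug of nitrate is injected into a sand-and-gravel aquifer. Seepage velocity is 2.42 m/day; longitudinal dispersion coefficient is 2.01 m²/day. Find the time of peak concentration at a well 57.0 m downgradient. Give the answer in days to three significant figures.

23.2 days

For the 1D instantaneous-source solution, setting ∂C/∂t = 0 at fixed x gives v²t² + 2Dt − x² = 0, so t = (√(D² + v²x²) − D)/v².
√(D² + v²x²) = √(2.01² + 2.42² × 57.0²) = 138.0; v² = 5.8564.
t = (138.0 − 2.01)/5.8564 = 23.2 days (vs. the pure-advection estimate x/v = 23.6 d).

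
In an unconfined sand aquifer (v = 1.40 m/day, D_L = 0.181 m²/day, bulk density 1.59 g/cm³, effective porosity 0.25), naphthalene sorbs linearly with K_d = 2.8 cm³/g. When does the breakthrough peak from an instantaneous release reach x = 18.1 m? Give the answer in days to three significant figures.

241 days

Retardation factor R = 1 + ρ_b·K_d/n = 1 + 1.59 × 2.8/0.25 = 18.81.
Sorption retards both mechanisms: v_R = v/R = 0.07443 m/day, D_R = D/R = 0.009623 m²/day.
Peak time from v_R²t² + 2D_R t − x² = 0: t = (√(D_R² + v_R²x²) − D_R)/v_R².
√(D_R² + v_R²x²) = √(0.009623² + 0.07443² × 18.1²) = 1.347; v_R² = 0.005540.
t = (1.347 − 0.009623)/0.005540 = 241 days.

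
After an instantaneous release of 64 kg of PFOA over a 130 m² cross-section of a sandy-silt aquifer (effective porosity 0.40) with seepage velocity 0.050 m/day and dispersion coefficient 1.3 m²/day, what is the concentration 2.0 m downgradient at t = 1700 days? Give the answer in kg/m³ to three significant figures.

0.00339 kg/m³

For an instantaneous plane source, C(x,t) = M/(n_e·A·√(4πDt)) · exp(−(x−vt)²/(4Dt)), with n_e·A the pore (flow) area.
Plume center vt = 0.050 × 1700 = 85 m, so the well at 2.0 m is 83 m upgradient of the peak.
√(4πDt) = 166.6 m, giving peak height M/(n_e·A·√(4πDt)) = 64/(0.40 × 130 × 166.6) = 0.007388 kg/m³.
(x−vt)²/(4Dt) = (-83)²/(4 × 1.3 × 1700) = 0.7793; exp(−0.7793) = 0.4587.
C = 0.007388 × 0.4587 = 0.00339 kg/m³.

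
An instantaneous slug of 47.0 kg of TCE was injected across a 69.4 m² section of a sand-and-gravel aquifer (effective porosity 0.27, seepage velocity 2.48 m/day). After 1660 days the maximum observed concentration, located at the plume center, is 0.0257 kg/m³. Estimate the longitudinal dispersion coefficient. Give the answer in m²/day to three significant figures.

At the plume center C_max = M/(n_e·A·√(4πDt)), so D = M²/(4πt·(n_e·A·C_max)²).
n_e·A·C_max = 0.27 × 69.4 × 0.0257 = 0.4816 kg/m.
D = 47.0²/(4π × 1660 × 0.4816²) = 0.457 m²/day.

0.457 m²/day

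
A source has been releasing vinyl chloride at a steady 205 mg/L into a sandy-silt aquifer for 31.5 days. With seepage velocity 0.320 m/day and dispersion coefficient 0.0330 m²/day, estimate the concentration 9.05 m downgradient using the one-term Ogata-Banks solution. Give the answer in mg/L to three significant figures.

156 mg/L

For a continuous step input, C/C₀ ≈ ½·erfc((x−vt)/(2√(Dt))).
vt = 0.320 × 31.5 = 10.08 m and 2√(Dt) = 2√(0.0330 × 31.5) = 2.039 m.
Argument (x−vt)/(2√(Dt)) = (9.05 − 10.08)/2.039 = -0.5051; ½·erfc(-0.5051) = 0.7625.
C = 205 × 0.7625 = 156 mg/L.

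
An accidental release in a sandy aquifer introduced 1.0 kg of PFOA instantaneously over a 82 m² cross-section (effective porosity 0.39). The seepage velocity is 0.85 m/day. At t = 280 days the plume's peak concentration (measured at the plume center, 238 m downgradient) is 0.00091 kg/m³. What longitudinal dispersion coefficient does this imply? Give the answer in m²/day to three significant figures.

At the plume center C_max = M/(n_e·A·√(4πDt)), so D = M²/(4πt·(n_e·A·C_max)²).
n_e·A·C_max = 0.39 × 82 × 0.00091 = 0.02910 kg/m.
D = 1.0²/(4π × 280 × 0.02910²) = 0.336 m²/day.

0.336 m²/day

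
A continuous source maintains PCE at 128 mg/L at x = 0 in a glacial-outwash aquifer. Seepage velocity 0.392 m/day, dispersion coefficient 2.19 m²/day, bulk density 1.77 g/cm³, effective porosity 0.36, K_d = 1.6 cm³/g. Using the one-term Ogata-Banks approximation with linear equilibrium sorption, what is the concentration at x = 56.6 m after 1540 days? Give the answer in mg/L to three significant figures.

Retardation factor R = 1 + ρ_b·K_d/n = 1 + 1.77 × 1.6/0.36 = 8.867.
Sorption retards both mechanisms: v_R = v/R = 0.04421 m/day, D_R = D/R = 0.2470 m²/day.
v_R·t = 0.04421 × 1540 = 68.0834 m; 2√(D_R t) = 39.01 m; argument = (56.6 − 68.0834)/39.01 = -0.2944.
C = C₀ × ½·erfc(-0.2944) = 128 × 0.6614 = 84.7 mg/L.

84.7 mg/L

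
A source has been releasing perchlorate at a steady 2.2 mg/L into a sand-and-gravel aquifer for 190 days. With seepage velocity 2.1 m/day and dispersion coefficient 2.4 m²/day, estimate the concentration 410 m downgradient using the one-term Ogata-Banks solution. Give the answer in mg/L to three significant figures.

For a continuous step input, C/C₀ ≈ ½·erfc((x−vt)/(2√(Dt))).
vt = 2.1 × 190 = 399 m and 2√(Dt) = 2√(2.4 × 190) = 42.71 m.
Argument (x−vt)/(2√(Dt)) = (410 − 399)/42.71 = 0.2576; ½·erfc(0.2576) = 0.3578.
C = 2.2 × 0.3578 = 0.787 mg/L.

0.787 mg/L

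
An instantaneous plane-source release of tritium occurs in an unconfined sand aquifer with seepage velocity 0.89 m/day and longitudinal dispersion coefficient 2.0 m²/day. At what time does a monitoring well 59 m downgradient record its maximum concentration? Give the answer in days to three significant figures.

For the 1D instantaneous-source solution, setting ∂C/∂t = 0 at fixed x gives v²t² + 2Dt − x² = 0, so t = (√(D² + v²x²) − D)/v².
√(D² + v²x²) = √(2.0² + 0.89² × 59²) = 52.55; v² = 0.7921.
t = (52.55 − 2.0)/0.7921 = 63.8 days (vs. the pure-advection estimate x/v = 66.3 d).

63.8 days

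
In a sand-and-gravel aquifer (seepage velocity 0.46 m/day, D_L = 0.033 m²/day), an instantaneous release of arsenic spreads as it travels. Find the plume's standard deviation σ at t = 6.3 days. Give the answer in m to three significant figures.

0.645 m

Dispersive spreading gives a Gaussian with σ² = 2Dt; advection only shifts the center.
σ = √(2 × 0.033 × 6.3) = 0.645 m.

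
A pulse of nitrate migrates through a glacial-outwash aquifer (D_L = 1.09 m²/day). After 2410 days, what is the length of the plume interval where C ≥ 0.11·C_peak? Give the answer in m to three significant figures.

305 m

The plume is Gaussian with σ = √(2Dt) = √(2 × 1.09 × 2410) = 72.48 m.
C/C_peak = exp(−Δx²/(2σ²)) = 0.11 ⇒ Δx = σ·√(−2 ln 0.11) = 72.48 × 2.101 = 152.3 m.
Width = 2Δx = 305 m.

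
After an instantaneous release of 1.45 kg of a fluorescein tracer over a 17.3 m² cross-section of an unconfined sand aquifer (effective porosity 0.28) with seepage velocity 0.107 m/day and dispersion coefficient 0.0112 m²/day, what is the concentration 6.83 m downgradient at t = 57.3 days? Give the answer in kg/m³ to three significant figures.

0.0871 kg/m³

For an instantaneous plane source, C(x,t) = M/(n_e·A·√(4πDt)) · exp(−(x−vt)²/(4Dt)), with n_e·A the pore (flow) area.
Plume center vt = 0.107 × 57.3 = 6.1311 m, so the well at 6.83 m is 0.6989 m downgradient of the peak.
√(4πDt) = 2.840 m, giving peak height M/(n_e·A·√(4πDt)) = 1.45/(0.28 × 17.3 × 2.840) = 0.1054 kg/m³.
(x−vt)²/(4Dt) = (0.6989)²/(4 × 0.0112 × 57.3) = 0.1903; exp(−0.1903) = 0.8267.
C = 0.1054 × 0.8267 = 0.0871 kg/m³.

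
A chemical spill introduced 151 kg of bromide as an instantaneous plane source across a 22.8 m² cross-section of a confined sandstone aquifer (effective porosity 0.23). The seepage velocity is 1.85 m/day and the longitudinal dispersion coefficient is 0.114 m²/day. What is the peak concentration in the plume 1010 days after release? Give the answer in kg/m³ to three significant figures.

The peak of an instantaneous 1D plume sits at x = vt; there the Gaussian factor is 1 and C_max = M/(n_e·A·√(4πDt)), where n_e·A is the pore area the mass is dissolved in.
√(4πDt) = √(4π × 0.114 × 1010) = 38.04 m, so C_max = 151/(0.23 × 22.8 × 38.04) = 0.757 kg/m³.

0.757 kg/m³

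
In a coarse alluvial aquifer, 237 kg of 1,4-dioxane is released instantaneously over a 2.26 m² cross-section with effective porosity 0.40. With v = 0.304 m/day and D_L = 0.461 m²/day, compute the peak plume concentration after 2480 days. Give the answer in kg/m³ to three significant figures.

The peak of an instantaneous 1D plume sits at x = vt; there the Gaussian factor is 1 and C_max = M/(n_e·A·√(4πDt)), where n_e·A is the pore area the mass is dissolved in.
√(4πDt) = √(4π × 0.461 × 2480) = 119.9 m, so C_max = 237/(0.40 × 2.26 × 119.9) = 2.19 kg/m³.

2.19 kg/m³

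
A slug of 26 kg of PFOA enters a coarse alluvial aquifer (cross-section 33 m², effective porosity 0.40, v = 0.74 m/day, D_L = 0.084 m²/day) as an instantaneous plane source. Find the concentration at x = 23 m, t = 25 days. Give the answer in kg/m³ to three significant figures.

0.0344 kg/m³

For an instantaneous plane source, C(x,t) = M/(n_e·A·√(4πDt)) · exp(−(x−vt)²/(4Dt)), with n_e·A the pore (flow) area.
Plume center vt = 0.74 × 25 = 18.5 m, so the well at 23 m is 4.5 m downgradient of the peak.
√(4πDt) = 5.137 m, giving peak height M/(n_e·A·√(4πDt)) = 26/(0.40 × 33 × 5.137) = 0.3834 kg/m³.
(x−vt)²/(4Dt) = (4.5)²/(4 × 0.084 × 25) = 2.411; exp(−2.411) = 0.08973.
C = 0.3834 × 0.08973 = 0.0344 kg/m³.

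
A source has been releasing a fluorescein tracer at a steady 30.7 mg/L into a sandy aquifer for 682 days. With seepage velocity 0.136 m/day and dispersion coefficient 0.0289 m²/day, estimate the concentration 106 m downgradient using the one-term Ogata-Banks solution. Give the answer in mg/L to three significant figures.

For a continuous step input, C/C₀ ≈ ½·erfc((x−vt)/(2√(Dt))).
vt = 0.136 × 682 = 92.752 m and 2√(Dt) = 2√(0.0289 × 682) = 8.879 m.
Argument (x−vt)/(2√(Dt)) = (106 − 92.752)/8.879 = 1.492; ½·erfc(1.492) = 0.01743.
C = 30.7 × 0.01743 = 0.535 mg/L.

0.535 mg/L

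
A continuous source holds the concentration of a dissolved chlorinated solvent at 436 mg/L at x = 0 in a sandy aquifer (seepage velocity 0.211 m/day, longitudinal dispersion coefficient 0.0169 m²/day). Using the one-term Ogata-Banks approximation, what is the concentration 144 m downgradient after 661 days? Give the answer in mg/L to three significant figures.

For a continuous step input, C/C₀ ≈ ½·erfc((x−vt)/(2√(Dt))).
vt = 0.211 × 661 = 139.471 m and 2√(Dt) = 2√(0.0169 × 661) = 6.685 m.
Argument (x−vt)/(2√(Dt)) = (144 − 139.471)/6.685 = 0.6775; ½·erfc(0.6775) = 0.1690.
C = 436 × 0.1690 = 73.7 mg/L.

73.7 mg/L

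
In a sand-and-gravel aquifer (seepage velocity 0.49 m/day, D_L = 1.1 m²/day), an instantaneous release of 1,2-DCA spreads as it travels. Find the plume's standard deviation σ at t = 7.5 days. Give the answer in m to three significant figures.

Dispersive spreading gives a Gaussian with σ² = 2Dt; advection only shifts the center.
σ = √(2 × 1.1 × 7.5) = 4.06 m.

4.06 m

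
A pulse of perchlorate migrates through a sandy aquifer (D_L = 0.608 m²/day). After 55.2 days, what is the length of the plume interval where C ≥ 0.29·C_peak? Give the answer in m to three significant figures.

The plume is Gaussian with σ = √(2Dt) = √(2 × 0.608 × 55.2) = 8.193 m.
C/C_peak = exp(−Δx²/(2σ²)) = 0.29 ⇒ Δx = σ·√(−2 ln 0.29) = 8.193 × 1.573 = 12.89 m.
Width = 2Δx = 25.8 m.

25.8 m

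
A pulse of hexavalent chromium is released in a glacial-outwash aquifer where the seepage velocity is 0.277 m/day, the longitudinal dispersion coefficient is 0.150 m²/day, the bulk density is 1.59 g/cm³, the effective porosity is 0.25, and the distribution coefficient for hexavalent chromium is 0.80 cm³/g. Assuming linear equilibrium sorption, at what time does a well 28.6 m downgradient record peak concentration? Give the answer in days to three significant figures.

Retardation factor R = 1 + ρ_b·K_d/n = 1 + 1.59 × 0.80/0.25 = 6.088.
Sorption retards both mechanisms: v_R = v/R = 0.04550 m/day, D_R = D/R = 0.02464 m²/day.
Peak time from v_R²t² + 2D_R t − x² = 0: t = (√(D_R² + v_R²x²) − D_R)/v_R².
√(D_R² + v_R²x²) = √(0.02464² + 0.04550² × 28.6²) = 1.302; v_R² = 0.002070.
t = (1.302 − 0.02464)/0.002070 = 617 days.

617 days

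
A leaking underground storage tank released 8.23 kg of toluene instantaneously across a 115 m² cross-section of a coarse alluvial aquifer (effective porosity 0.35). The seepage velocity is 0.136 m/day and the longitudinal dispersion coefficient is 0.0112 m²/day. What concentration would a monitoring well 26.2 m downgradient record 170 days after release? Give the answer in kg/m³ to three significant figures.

0.0120 kg/m³

For an instantaneous plane source, C(x,t) = M/(n_e·A·√(4πDt)) · exp(−(x−vt)²/(4Dt)), with n_e·A the pore (flow) area.
Plume center vt = 0.136 × 170 = 23.12 m, so the well at 26.2 m is 3.08 m downgradient of the peak.
√(4πDt) = 4.891 m, giving peak height M/(n_e·A·√(4πDt)) = 8.23/(0.35 × 115 × 4.891) = 0.04181 kg/m³.
(x−vt)²/(4Dt) = (3.08)²/(4 × 0.0112 × 170) = 1.246; exp(−1.246) = 0.2877.
C = 0.04181 × 0.2877 = 0.0120 kg/m³.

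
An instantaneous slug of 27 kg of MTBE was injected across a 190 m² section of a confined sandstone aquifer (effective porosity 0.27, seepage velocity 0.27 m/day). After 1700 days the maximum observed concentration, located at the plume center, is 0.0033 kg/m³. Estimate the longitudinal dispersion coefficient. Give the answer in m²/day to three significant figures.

1.19 m²/day

At the plume center C_max = M/(n_e·A·√(4πDt)), so D = M²/(4πt·(n_e·A·C_max)²).
n_e·A·C_max = 0.27 × 190 × 0.0033 = 0.1693 kg/m.
D = 27²/(4π × 1700 × 0.1693²) = 1.19 m²/day.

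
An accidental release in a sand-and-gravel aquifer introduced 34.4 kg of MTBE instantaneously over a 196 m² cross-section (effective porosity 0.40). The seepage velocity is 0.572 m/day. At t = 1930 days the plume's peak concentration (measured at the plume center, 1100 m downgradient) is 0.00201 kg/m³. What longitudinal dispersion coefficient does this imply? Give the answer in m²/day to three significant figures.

1.96 m²/day

At the plume center C_max = M/(n_e·A·√(4πDt)), so D = M²/(4πt·(n_e·A·C_max)²).
n_e·A·C_max = 0.40 × 196 × 0.00201 = 0.1576 kg/m.
D = 34.4²/(4π × 1930 × 0.1576²) = 1.96 m²/day.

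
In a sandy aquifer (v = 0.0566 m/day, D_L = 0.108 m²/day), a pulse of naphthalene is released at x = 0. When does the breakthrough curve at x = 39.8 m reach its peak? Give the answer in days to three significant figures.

For the 1D instantaneous-source solution, setting ∂C/∂t = 0 at fixed x gives v²t² + 2Dt − x² = 0, so t = (√(D² + v²x²) − D)/v².
√(D² + v²x²) = √(0.108² + 0.0566² × 39.8²) = 2.255; v² = 0.00320356.
t = (2.255 − 0.108)/0.00320356 = 670 days (vs. the pure-advection estimate x/v = 703 d).

670 days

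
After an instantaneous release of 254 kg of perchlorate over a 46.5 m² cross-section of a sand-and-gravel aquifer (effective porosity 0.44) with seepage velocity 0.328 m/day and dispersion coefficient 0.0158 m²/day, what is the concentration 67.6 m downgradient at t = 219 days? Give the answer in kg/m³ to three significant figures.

0.516 kg/m³

For an instantaneous plane source, C(x,t) = M/(n_e·A·√(4πDt)) · exp(−(x−vt)²/(4Dt)), with n_e·A the pore (flow) area.
Plume center vt = 0.328 × 219 = 71.832 m, so the well at 67.6 m is 4.232 m upgradient of the peak.
√(4πDt) = 6.594 m, giving peak height M/(n_e·A·√(4πDt)) = 254/(0.44 × 46.5 × 6.594) = 1.883 kg/m³.
(x−vt)²/(4Dt) = (-4.232)²/(4 × 0.0158 × 219) = 1.294; exp(−1.294) = 0.2742.
C = 1.883 × 0.2742 = 0.516 kg/m³.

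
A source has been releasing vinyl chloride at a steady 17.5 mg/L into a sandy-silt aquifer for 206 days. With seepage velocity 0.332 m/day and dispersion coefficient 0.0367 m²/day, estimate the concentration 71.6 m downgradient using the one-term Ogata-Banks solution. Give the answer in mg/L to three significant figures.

3.58 mg/L

For a continuous step input, C/C₀ ≈ ½·erfc((x−vt)/(2√(Dt))).
vt = 0.332 × 206 = 68.392 m and 2√(Dt) = 2√(0.0367 × 206) = 5.499 m.
Argument (x−vt)/(2√(Dt)) = (71.6 − 68.392)/5.499 = 0.5834; ½·erfc(0.5834) = 0.2047.
C = 17.5 × 0.2047 = 3.58 mg/L.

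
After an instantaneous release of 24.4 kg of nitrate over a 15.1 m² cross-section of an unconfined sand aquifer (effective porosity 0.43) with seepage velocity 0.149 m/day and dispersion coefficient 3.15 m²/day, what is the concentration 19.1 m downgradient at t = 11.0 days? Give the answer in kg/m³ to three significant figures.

For an instantaneous plane source, C(x,t) = M/(n_e·A·√(4πDt)) · exp(−(x−vt)²/(4Dt)), with n_e·A the pore (flow) area.
Plume center vt = 0.149 × 11.0 = 1.639 m, so the well at 19.1 m is 17.461 m downgradient of the peak.
√(4πDt) = 20.87 m, giving peak height M/(n_e·A·√(4πDt)) = 24.4/(0.43 × 15.1 × 20.87) = 0.1801 kg/m³.
(x−vt)²/(4Dt) = (17.461)²/(4 × 3.15 × 11.0) = 2.200; exp(−2.200) = 0.1108.
C = 0.1801 × 0.1108 = 0.0200 kg/m³.

0.0200 kg/m³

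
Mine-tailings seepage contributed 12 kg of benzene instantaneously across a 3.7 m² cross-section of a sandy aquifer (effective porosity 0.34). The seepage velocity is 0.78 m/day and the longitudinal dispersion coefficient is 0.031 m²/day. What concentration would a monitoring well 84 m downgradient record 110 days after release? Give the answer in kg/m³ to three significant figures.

1.15 kg/m³

For an instantaneous plane source, C(x,t) = M/(n_e·A·√(4πDt)) · exp(−(x−vt)²/(4Dt)), with n_e·A the pore (flow) area.
Plume center vt = 0.78 × 110 = 85.8 m, so the well at 84 m is 1.8 m upgradient of the peak.
√(4πDt) = 6.546 m, giving peak height M/(n_e·A·√(4πDt)) = 12/(0.34 × 3.7 × 6.546) = 1.457 kg/m³.
(x−vt)²/(4Dt) = (-1.8)²/(4 × 0.031 × 110) = 0.2375; exp(−0.2375) = 0.7886.
C = 1.457 × 0.7886 = 1.15 kg/m³.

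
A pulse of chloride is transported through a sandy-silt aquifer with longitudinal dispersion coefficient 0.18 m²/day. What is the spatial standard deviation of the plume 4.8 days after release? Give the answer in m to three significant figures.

Dispersive spreading gives a Gaussian with σ² = 2Dt; advection only shifts the center.
σ = √(2 × 0.18 × 4.8) = 1.31 m.

1.31 m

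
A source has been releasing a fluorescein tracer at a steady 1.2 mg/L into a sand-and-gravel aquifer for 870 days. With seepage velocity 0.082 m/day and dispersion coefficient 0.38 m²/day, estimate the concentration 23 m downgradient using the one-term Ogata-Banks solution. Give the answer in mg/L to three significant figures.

For a continuous step input, C/C₀ ≈ ½·erfc((x−vt)/(2√(Dt))).
vt = 0.082 × 870 = 71.34 m and 2√(Dt) = 2√(0.38 × 870) = 36.36 m.
Argument (x−vt)/(2√(Dt)) = (23 − 71.34)/36.36 = -1.329; ½·erfc(-1.329) = 0.9699.
C = 1.2 × 0.9699 = 1.16 mg/L.

1.16 mg/L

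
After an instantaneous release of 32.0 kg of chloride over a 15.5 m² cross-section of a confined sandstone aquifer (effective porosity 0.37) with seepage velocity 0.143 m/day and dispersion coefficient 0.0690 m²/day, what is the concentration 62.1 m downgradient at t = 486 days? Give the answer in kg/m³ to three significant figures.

0.181 kg/m³

For an instantaneous plane source, C(x,t) = M/(n_e·A·√(4πDt)) · exp(−(x−vt)²/(4Dt)), with n_e·A the pore (flow) area.
Plume center vt = 0.143 × 486 = 69.498 m, so the well at 62.1 m is 7.398 m upgradient of the peak.
√(4πDt) = 20.53 m, giving peak height M/(n_e·A·√(4πDt)) = 32.0/(0.37 × 15.5 × 20.53) = 0.2718 kg/m³.
(x−vt)²/(4Dt) = (-7.398)²/(4 × 0.0690 × 486) = 0.4080; exp(−0.4080) = 0.6650.
C = 0.2718 × 0.6650 = 0.181 kg/m³.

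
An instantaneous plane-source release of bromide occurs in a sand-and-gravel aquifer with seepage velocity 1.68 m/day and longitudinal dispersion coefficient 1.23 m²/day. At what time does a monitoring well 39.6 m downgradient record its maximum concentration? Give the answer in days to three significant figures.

For the 1D instantaneous-source solution, setting ∂C/∂t = 0 at fixed x gives v²t² + 2Dt − x² = 0, so t = (√(D² + v²x²) − D)/v².
√(D² + v²x²) = √(1.23² + 1.68² × 39.6²) = 66.54; v² = 2.8224.
t = (66.54 − 1.23)/2.8224 = 23.1 days (vs. the pure-advection estimate x/v = 23.6 d).

23.1 days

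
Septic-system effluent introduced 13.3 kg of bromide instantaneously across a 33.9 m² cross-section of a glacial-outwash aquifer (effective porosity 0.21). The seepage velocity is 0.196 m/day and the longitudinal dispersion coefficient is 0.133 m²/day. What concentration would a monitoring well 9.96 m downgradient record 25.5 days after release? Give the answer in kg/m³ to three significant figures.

0.0466 kg/m³

For an instantaneous plane source, C(x,t) = M/(n_e·A·√(4πDt)) · exp(−(x−vt)²/(4Dt)), with n_e·A the pore (flow) area.
Plume center vt = 0.196 × 25.5 = 4.998 m, so the well at 9.96 m is 4.962 m downgradient of the peak.
√(4πDt) = 6.528 m, giving peak height M/(n_e·A·√(4πDt)) = 13.3/(0.21 × 33.9 × 6.528) = 0.2862 kg/m³.
(x−vt)²/(4Dt) = (4.962)²/(4 × 0.133 × 25.5) = 1.815; exp(−1.815) = 0.1628.
C = 0.2862 × 0.1628 = 0.0466 kg/m³.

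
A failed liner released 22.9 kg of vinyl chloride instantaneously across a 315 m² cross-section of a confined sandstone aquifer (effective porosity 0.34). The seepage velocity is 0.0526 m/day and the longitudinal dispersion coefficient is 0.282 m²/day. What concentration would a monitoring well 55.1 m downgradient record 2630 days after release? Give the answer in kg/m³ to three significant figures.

0.000214 kg/m³

For an instantaneous plane source, C(x,t) = M/(n_e·A·√(4πDt)) · exp(−(x−vt)²/(4Dt)), with n_e·A the pore (flow) area.
Plume center vt = 0.0526 × 2630 = 138.338 m, so the well at 55.1 m is 83.238 m upgradient of the peak.
√(4πDt) = 96.54 m, giving peak height M/(n_e·A·√(4πDt)) = 22.9/(0.34 × 315 × 96.54) = 0.002215 kg/m³.
(x−vt)²/(4Dt) = (-83.238)²/(4 × 0.282 × 2630) = 2.335; exp(−2.335) = 0.09681.
C = 0.002215 × 0.09681 = 0.000214 kg/m³.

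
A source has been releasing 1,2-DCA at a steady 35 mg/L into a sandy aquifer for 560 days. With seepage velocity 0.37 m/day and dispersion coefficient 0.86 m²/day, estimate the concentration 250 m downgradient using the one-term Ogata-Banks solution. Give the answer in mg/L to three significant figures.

2.94 mg/L

For a continuous step input, C/C₀ ≈ ½·erfc((x−vt)/(2√(Dt))).
vt = 0.37 × 560 = 207.2 m and 2√(Dt) = 2√(0.86 × 560) = 43.89 m.
Argument (x−vt)/(2√(Dt)) = (250 − 207.2)/43.89 = 0.9752; ½·erfc(0.9752) = 0.08393.
C = 35 × 0.08393 = 2.94 mg/L.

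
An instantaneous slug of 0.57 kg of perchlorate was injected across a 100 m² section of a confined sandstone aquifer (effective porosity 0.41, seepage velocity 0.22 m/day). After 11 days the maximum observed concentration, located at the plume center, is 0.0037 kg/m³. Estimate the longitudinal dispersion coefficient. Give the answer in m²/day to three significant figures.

At the plume center C_max = M/(n_e·A·√(4πDt)), so D = M²/(4πt·(n_e·A·C_max)²).
n_e·A·C_max = 0.41 × 100 × 0.0037 = 0.1517 kg/m.
D = 0.57²/(4π × 11 × 0.1517²) = 0.102 m²/day.

0.102 m²/day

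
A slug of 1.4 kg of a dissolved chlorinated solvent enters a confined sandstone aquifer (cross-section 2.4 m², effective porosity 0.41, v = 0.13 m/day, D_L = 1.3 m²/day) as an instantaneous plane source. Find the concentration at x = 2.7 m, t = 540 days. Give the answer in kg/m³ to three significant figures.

For an instantaneous plane source, C(x,t) = M/(n_e·A·√(4πDt)) · exp(−(x−vt)²/(4Dt)), with n_e·A the pore (flow) area.
Plume center vt = 0.13 × 540 = 70.2 m, so the well at 2.7 m is 67.5 m upgradient of the peak.
√(4πDt) = 93.92 m, giving peak height M/(n_e·A·√(4πDt)) = 1.4/(0.41 × 2.4 × 93.92) = 0.01515 kg/m³.
(x−vt)²/(4Dt) = (-67.5)²/(4 × 1.3 × 540) = 1.623; exp(−1.623) = 0.1973.
C = 0.01515 × 0.1973 = 0.00299 kg/m³.

0.00299 kg/m³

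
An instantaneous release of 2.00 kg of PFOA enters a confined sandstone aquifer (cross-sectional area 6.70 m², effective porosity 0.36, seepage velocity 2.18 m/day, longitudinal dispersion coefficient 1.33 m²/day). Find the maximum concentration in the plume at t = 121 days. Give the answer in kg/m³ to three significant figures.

The peak of an instantaneous 1D plume sits at x = vt; there the Gaussian factor is 1 and C_max = M/(n_e·A·√(4πDt)), where n_e·A is the pore area the mass is dissolved in.
√(4πDt) = √(4π × 1.33 × 121) = 44.97 m, so C_max = 2.00/(0.36 × 6.70 × 44.97) = 0.0184 kg/m³.

0.0184 kg/m³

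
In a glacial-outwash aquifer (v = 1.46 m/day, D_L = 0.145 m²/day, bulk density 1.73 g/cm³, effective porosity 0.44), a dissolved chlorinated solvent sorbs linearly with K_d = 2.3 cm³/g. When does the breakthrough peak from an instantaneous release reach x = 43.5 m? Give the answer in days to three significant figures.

Retardation factor R = 1 + ρ_b·K_d/n = 1 + 1.73 × 2.3/0.44 = 10.04.
Sorption retards both mechanisms: v_R = v/R = 0.1454 m/day, D_R = D/R = 0.01444 m²/day.
Peak time from v_R²t² + 2D_R t − x² = 0: t = (√(D_R² + v_R²x²) − D_R)/v_R².
√(D_R² + v_R²x²) = √(0.01444² + 0.1454² × 43.5²) = 6.325; v_R² = 0.02114.
t = (6.325 − 0.01444)/0.02114 = 299 days.

299 days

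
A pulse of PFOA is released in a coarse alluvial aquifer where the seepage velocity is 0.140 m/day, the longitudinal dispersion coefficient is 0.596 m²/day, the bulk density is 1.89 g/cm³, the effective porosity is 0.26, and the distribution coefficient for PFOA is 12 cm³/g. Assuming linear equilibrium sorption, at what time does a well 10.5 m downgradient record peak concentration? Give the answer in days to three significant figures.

Retardation factor R = 1 + ρ_b·K_d/n = 1 + 1.89 × 12/0.26 = 88.23.
Sorption retards both mechanisms: v_R = v/R = 0.001587 m/day, D_R = D/R = 0.006755 m²/day.
Peak time from v_R²t² + 2D_R t − x² = 0: t = (√(D_R² + v_R²x²) − D_R)/v_R².
√(D_R² + v_R²x²) = √(0.006755² + 0.001587² × 10.5²) = 0.01798; v_R² = 2.519e-06.
t = (0.01798 − 0.006755)/2.519e-06 = 4460 days.

4460 days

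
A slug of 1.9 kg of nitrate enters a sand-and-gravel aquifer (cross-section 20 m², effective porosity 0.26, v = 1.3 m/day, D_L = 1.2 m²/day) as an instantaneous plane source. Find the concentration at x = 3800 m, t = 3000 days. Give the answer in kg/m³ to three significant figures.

For an instantaneous plane source, C(x,t) = M/(n_e·A·√(4πDt)) · exp(−(x−vt)²/(4Dt)), with n_e·A the pore (flow) area.
Plume center vt = 1.3 × 3000 = 3900 m, so the well at 3800 m is 100 m upgradient of the peak.
√(4πDt) = 212.7 m, giving peak height M/(n_e·A·√(4πDt)) = 1.9/(0.26 × 20 × 212.7) = 0.001718 kg/m³.
(x−vt)²/(4Dt) = (-100)²/(4 × 1.2 × 3000) = 0.6944; exp(−0.6944) = 0.4994.
C = 0.001718 × 0.4994 = 0.000858 kg/m³.

0.000858 kg/m³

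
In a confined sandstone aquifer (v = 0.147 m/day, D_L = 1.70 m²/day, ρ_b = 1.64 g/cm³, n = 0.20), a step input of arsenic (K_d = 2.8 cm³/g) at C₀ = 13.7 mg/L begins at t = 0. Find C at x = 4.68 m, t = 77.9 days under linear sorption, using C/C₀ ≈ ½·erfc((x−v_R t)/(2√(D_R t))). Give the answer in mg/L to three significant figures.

1.41 mg/L

Retardation factor R = 1 + ρ_b·K_d/n = 1 + 1.64 × 2.8/0.20 = 23.96.
Sorption retards both mechanisms: v_R = v/R = 0.006135 m/day, D_R = D/R = 0.07095 m²/day.
v_R·t = 0.006135 × 77.9 = 0.4779165 m; 2√(D_R t) = 4.702 m; argument = (4.68 − 0.4779165)/4.702 = 0.8937.
C = C₀ × ½·erfc(0.8937) = 13.7 × 0.1031 = 1.41 mg/L.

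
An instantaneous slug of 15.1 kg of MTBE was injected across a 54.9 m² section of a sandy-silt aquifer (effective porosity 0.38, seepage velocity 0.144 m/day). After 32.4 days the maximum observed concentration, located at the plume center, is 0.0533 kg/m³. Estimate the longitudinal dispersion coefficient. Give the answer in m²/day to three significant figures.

0.453 m²/day

At the plume center C_max = M/(n_e·A·√(4πDt)), so D = M²/(4πt·(n_e·A·C_max)²).
n_e·A·C_max = 0.38 × 54.9 × 0.0533 = 1.112 kg/m.
D = 15.1²/(4π × 32.4 × 1.112²) = 0.453 m²/day.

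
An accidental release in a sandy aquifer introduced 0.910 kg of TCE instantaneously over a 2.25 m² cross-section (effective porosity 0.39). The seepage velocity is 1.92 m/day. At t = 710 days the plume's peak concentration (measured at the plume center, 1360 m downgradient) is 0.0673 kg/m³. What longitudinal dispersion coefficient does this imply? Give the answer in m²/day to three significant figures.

0.0266 m²/day

At the plume center C_max = M/(n_e·A·√(4πDt)), so D = M²/(4πt·(n_e·A·C_max)²).
n_e·A·C_max = 0.39 × 2.25 × 0.0673 = 0.05906 kg/m.
D = 0.910²/(4π × 710 × 0.05906²) = 0.0266 m²/day.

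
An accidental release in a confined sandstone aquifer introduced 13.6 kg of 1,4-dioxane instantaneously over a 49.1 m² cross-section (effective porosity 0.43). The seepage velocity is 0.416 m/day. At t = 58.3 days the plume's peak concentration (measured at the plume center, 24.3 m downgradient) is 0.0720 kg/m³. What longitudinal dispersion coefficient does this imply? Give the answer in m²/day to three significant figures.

0.109 m²/day

At the plume center C_max = M/(n_e·A·√(4πDt)), so D = M²/(4πt·(n_e·A·C_max)²).
n_e·A·C_max = 0.43 × 49.1 × 0.0720 = 1.520 kg/m.
D = 13.6²/(4π × 58.3 × 1.520²) = 0.109 m²/day.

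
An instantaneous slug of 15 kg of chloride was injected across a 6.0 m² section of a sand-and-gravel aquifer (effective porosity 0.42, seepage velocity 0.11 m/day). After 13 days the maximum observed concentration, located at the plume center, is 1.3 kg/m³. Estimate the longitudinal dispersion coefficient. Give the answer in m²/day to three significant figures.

0.128 m²/day

At the plume center C_max = M/(n_e·A·√(4πDt)), so D = M²/(4πt·(n_e·A·C_max)²).
n_e·A·C_max = 0.42 × 6.0 × 1.3 = 3.276 kg/m.
D = 15²/(4π × 13 × 3.276²) = 0.128 m²/day.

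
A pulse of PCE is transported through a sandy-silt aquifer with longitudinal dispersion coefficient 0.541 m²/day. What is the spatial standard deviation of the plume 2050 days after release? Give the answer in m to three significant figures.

Dispersive spreading gives a Gaussian with σ² = 2Dt; advection only shifts the center.
σ = √(2 × 0.541 × 2050) = 47.1 m.

47.1 m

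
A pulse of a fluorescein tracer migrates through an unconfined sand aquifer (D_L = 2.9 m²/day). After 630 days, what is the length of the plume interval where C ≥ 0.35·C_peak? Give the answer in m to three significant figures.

The plume is Gaussian with σ = √(2Dt) = √(2 × 2.9 × 630) = 60.45 m.
C/C_peak = exp(−Δx²/(2σ²)) = 0.35 ⇒ Δx = σ·√(−2 ln 0.35) = 60.45 × 1.449 = 87.59 m.
Width = 2Δx = 175 m.

175 m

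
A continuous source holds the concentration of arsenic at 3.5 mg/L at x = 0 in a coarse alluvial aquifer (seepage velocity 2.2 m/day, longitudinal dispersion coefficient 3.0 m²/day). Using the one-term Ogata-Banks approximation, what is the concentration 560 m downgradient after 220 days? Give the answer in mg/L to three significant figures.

0.0638 mg/L

For a continuous step input, C/C₀ ≈ ½·erfc((x−vt)/(2√(Dt))).
vt = 2.2 × 220 = 484 m and 2√(Dt) = 2√(3.0 × 220) = 51.38 m.
Argument (x−vt)/(2√(Dt)) = (560 − 484)/51.38 = 1.479; ½·erfc(1.479) = 0.01824.
C = 3.5 × 0.01824 = 0.0638 mg/L.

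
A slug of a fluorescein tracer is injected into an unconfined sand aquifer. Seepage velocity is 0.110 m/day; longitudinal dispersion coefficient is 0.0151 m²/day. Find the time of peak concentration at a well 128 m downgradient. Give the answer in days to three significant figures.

1160 days

For the 1D instantaneous-source solution, setting ∂C/∂t = 0 at fixed x gives v²t² + 2Dt − x² = 0, so t = (√(D² + v²x²) − D)/v².
√(D² + v²x²) = √(0.0151² + 0.110² × 128²) = 14.08; v² = 0.0121.
t = (14.08 − 0.0151)/0.0121 = 1160 days (vs. the pure-advection estimate x/v = 1160 d).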